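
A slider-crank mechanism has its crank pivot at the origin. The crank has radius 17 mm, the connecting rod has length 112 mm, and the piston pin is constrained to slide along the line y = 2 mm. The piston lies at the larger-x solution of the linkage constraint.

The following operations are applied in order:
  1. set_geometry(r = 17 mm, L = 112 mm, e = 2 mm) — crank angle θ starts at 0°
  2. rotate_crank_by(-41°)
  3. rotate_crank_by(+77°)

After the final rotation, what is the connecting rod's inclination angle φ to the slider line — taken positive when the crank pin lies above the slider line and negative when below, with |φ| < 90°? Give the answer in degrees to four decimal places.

4.0921

set_geometry: r = 17 mm, L = 112 mm, e = 2 mm; θ ← 0°
rotate_crank_by(-41°): θ ← 0° -41° = -41°
rotate_crank_by(+77°): θ ← -41° +77° = 36°
crank pin P = (r cos θ, r sin θ) = (13.753289, 9.992349)
h = r sin θ − e = 9.992349 − 2 = 7.992349
sin φ = h / L = 7.992349 / 112 = 0.07136026
φ = arcsin(0.07136026) = 4.092120°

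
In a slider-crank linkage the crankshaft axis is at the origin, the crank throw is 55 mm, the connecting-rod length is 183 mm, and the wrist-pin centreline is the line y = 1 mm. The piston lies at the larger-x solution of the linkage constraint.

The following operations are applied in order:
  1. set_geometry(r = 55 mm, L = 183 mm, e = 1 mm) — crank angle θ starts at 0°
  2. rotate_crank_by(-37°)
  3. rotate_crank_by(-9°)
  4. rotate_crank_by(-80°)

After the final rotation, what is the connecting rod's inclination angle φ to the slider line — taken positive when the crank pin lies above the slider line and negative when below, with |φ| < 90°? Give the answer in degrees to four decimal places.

set_geometry: r = 55 mm, L = 183 mm, e = 1 mm; θ ← 0°
rotate_crank_by(-37°): θ ← 0° -37° = -37°
rotate_crank_by(-9°): θ ← -37° -9° = -46°
rotate_crank_by(-80°): θ ← -46° -80° = -126°
crank pin P = (r cos θ, r sin θ) = (-32.328189, -44.495935)
h = r sin θ − e = -44.495935 − 1 = -45.495935
sin φ = h / L = -45.495935 / 183 = -0.24861166
φ = arcsin(-0.24861166) = -14.395373°

-14.3954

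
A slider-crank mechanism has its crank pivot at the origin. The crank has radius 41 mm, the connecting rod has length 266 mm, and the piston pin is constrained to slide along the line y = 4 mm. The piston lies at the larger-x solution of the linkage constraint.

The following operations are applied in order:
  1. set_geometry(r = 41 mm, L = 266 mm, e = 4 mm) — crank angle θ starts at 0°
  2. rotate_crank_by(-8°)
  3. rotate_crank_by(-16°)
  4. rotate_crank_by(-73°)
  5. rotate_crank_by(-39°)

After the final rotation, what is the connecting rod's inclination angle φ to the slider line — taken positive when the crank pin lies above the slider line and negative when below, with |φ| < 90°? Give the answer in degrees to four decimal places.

-7.0138

set_geometry: r = 41 mm, L = 266 mm, e = 4 mm; θ ← 0°
rotate_crank_by(-8°): θ ← 0° -8° = -8°
rotate_crank_by(-16°): θ ← -8° -16° = -24°
rotate_crank_by(-73°): θ ← -24° -73° = -97°
rotate_crank_by(-39°): θ ← -97° -39° = -136°
crank pin P = (r cos θ, r sin θ) = (-29.492932, -28.480993)
h = r sin θ − e = -28.480993 − 4 = -32.480993
sin φ = h / L = -32.480993 / 266 = -0.12210900
φ = arcsin(-0.12210900) = -7.013834°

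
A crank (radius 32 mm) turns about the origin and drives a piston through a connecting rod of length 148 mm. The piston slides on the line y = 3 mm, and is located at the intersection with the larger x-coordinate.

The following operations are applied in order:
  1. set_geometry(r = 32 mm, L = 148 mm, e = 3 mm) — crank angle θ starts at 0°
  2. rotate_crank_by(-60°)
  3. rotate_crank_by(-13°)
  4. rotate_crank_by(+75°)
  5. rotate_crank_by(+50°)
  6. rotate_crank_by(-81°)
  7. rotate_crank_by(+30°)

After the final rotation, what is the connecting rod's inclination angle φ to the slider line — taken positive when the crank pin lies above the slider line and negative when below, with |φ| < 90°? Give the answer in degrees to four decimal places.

-0.9452

set_geometry: r = 32 mm, L = 148 mm, e = 3 mm; θ ← 0°
rotate_crank_by(-60°): θ ← 0° -60° = -60°
rotate_crank_by(-13°): θ ← -60° -13° = -73°
rotate_crank_by(+75°): θ ← -73° +75° = 2°
rotate_crank_by(+50°): θ ← 2° +50° = 52°
rotate_crank_by(-81°): θ ← 52° -81° = -29°
rotate_crank_by(+30°): θ ← -29° +30° = 1°
crank pin P = (r cos θ, r sin θ) = (31.995126, 0.558477)
h = r sin θ − e = 0.558477 − 3 = -2.441523
sin φ = h / L = -2.441523 / 148 = -0.01649678
φ = arcsin(-0.01649678) = -0.945239°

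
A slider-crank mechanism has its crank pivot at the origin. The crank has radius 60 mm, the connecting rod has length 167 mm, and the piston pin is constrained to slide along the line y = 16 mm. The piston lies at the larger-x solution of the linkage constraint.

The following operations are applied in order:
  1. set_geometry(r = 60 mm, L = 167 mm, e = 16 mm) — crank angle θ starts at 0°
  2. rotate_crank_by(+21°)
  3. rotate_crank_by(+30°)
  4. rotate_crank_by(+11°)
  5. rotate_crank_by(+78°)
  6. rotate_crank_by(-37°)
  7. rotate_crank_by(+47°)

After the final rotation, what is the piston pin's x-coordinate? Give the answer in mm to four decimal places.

114.4506

set_geometry: r = 60 mm, L = 167 mm, e = 16 mm; θ ← 0°
rotate_crank_by(+21°): θ ← 0° +21° = 21°
rotate_crank_by(+30°): θ ← 21° +30° = 51°
rotate_crank_by(+11°): θ ← 51° +11° = 62°
rotate_crank_by(+78°): θ ← 62° +78° = 140°
rotate_crank_by(-37°): θ ← 140° -37° = 103°
rotate_crank_by(+47°): θ ← 103° +47° = 150°
crank pin P = (r cos θ, r sin θ) = (-51.961524, 30.000000)
h = r sin θ − e = 30.000000 − 16 = 14.000000
x = r cos θ + √(L² − h²) = -51.961524 + √(27889.0 − 196.0000) = -51.961524 + 166.412139 = 114.450615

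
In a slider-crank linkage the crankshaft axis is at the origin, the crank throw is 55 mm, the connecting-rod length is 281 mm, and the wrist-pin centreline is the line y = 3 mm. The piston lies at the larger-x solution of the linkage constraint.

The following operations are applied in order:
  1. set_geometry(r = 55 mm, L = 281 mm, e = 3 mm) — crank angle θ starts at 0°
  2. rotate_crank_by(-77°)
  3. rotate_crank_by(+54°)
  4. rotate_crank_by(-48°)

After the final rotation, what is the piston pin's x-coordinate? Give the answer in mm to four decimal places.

293.4704

set_geometry: r = 55 mm, L = 281 mm, e = 3 mm; θ ← 0°
rotate_crank_by(-77°): θ ← 0° -77° = -77°
rotate_crank_by(+54°): θ ← -77° +54° = -23°
rotate_crank_by(-48°): θ ← -23° -48° = -71°
crank pin P = (r cos θ, r sin θ) = (17.906248, -52.003522)
h = r sin θ − e = -52.003522 − 3 = -55.003522
x = r cos θ + √(L² − h²) = 17.906248 + √(78961.0 − 3025.3874) = 17.906248 + 275.564171 = 293.470420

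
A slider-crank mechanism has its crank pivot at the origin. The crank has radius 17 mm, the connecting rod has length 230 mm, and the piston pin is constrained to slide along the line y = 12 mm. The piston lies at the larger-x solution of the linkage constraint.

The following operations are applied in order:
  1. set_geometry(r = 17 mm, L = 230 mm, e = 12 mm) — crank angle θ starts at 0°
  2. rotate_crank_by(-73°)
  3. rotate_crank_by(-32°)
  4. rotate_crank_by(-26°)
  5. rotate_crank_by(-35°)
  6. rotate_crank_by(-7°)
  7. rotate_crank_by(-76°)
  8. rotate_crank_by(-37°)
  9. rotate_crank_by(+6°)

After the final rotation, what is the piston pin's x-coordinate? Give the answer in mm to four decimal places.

232.9031

set_geometry: r = 17 mm, L = 230 mm, e = 12 mm; θ ← 0°
rotate_crank_by(-73°): θ ← 0° -73° = -73°
rotate_crank_by(-32°): θ ← -73° -32° = -105°
rotate_crank_by(-26°): θ ← -105° -26° = -131°
rotate_crank_by(-35°): θ ← -131° -35° = -166°
rotate_crank_by(-7°): θ ← -166° -7° = -173°
rotate_crank_by(-76°): θ ← -173° -76° = -249°
rotate_crank_by(-37°): θ ← -249° -37° = -286°
rotate_crank_by(+6°): θ ← -286° +6° = -280°
crank pin P = (r cos θ, r sin θ) = (2.952019, 16.741732)
h = r sin θ − e = 16.741732 − 12 = 4.741732
x = r cos θ + √(L² − h²) = 2.952019 + √(52900.0 − 22.4840) = 2.952019 + 229.951116 = 232.903136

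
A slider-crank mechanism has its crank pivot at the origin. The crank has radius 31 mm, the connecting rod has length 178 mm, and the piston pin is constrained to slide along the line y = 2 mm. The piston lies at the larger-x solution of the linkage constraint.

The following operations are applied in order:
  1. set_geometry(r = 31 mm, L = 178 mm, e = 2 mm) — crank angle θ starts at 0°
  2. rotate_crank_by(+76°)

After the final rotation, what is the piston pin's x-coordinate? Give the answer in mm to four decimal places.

set_geometry: r = 31 mm, L = 178 mm, e = 2 mm; θ ← 0°
rotate_crank_by(+76°): θ ← 0° +76° = 76°
crank pin P = (r cos θ, r sin θ) = (7.499579, 30.079168)
h = r sin θ − e = 30.079168 − 2 = 28.079168
x = r cos θ + √(L² − h²) = 7.499579 + √(31684.0 − 788.4396) = 7.499579 + 175.771330 = 183.270908

183.2709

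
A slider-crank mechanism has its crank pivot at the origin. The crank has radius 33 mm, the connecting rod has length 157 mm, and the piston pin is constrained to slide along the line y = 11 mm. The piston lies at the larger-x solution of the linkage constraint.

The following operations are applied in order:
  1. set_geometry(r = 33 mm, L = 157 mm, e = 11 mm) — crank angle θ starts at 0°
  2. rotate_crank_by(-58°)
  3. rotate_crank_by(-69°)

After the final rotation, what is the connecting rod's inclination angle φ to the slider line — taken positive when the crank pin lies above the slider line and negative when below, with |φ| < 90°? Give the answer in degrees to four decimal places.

set_geometry: r = 33 mm, L = 157 mm, e = 11 mm; θ ← 0°
rotate_crank_by(-58°): θ ← 0° -58° = -58°
rotate_crank_by(-69°): θ ← -58° -69° = -127°
crank pin P = (r cos θ, r sin θ) = (-19.859896, -26.354972)
h = r sin θ − e = -26.354972 − 11 = -37.354972
sin φ = h / L = -37.354972 / 157 = -0.23792976
φ = arcsin(-0.23792976) = -13.764385°

-13.7644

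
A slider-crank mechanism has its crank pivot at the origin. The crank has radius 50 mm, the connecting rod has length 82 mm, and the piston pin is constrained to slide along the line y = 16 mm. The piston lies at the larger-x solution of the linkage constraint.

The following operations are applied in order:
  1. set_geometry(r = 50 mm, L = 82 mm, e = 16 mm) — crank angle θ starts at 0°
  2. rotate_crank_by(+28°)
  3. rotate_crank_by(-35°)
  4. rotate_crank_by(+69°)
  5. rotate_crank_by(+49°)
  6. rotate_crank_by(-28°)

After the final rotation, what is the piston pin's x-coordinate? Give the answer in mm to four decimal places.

80.8812

set_geometry: r = 50 mm, L = 82 mm, e = 16 mm; θ ← 0°
rotate_crank_by(+28°): θ ← 0° +28° = 28°
rotate_crank_by(-35°): θ ← 28° -35° = -7°
rotate_crank_by(+69°): θ ← -7° +69° = 62°
rotate_crank_by(+49°): θ ← 62° +49° = 111°
rotate_crank_by(-28°): θ ← 111° -28° = 83°
crank pin P = (r cos θ, r sin θ) = (6.093467, 49.627308)
h = r sin θ − e = 49.627308 − 16 = 33.627308
x = r cos θ + √(L² − h²) = 6.093467 + √(6724.0 − 1130.7958) = 6.093467 + 74.787728 = 80.881195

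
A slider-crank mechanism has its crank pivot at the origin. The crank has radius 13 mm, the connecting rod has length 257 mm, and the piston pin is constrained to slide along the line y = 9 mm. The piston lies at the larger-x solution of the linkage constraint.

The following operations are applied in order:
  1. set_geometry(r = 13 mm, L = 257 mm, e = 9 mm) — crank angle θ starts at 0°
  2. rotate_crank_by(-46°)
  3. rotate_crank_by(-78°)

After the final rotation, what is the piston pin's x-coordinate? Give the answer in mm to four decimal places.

set_geometry: r = 13 mm, L = 257 mm, e = 9 mm; θ ← 0°
rotate_crank_by(-46°): θ ← 0° -46° = -46°
rotate_crank_by(-78°): θ ← -46° -78° = -124°
crank pin P = (r cos θ, r sin θ) = (-7.269508, -10.777488)
h = r sin θ − e = -10.777488 − 9 = -19.777488
x = r cos θ + √(L² − h²) = -7.269508 + √(66049.0 − 391.1490) = -7.269508 + 256.237880 = 248.968372

248.9684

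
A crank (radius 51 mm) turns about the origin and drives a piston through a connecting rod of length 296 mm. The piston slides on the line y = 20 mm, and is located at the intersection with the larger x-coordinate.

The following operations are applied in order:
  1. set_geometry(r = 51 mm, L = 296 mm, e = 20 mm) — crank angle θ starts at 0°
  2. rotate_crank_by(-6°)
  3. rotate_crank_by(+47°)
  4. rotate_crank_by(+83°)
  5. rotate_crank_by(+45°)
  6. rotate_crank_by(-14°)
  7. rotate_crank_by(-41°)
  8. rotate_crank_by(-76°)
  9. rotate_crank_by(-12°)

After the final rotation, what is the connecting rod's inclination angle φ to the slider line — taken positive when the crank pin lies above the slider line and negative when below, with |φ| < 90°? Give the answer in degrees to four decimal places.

set_geometry: r = 51 mm, L = 296 mm, e = 20 mm; θ ← 0°
rotate_crank_by(-6°): θ ← 0° -6° = -6°
rotate_crank_by(+47°): θ ← -6° +47° = 41°
rotate_crank_by(+83°): θ ← 41° +83° = 124°
rotate_crank_by(+45°): θ ← 124° +45° = 169°
rotate_crank_by(-14°): θ ← 169° -14° = 155°
rotate_crank_by(-41°): θ ← 155° -41° = 114°
rotate_crank_by(-76°): θ ← 114° -76° = 38°
rotate_crank_by(-12°): θ ← 38° -12° = 26°
crank pin P = (r cos θ, r sin θ) = (45.838496, 22.356928)
h = r sin θ − e = 22.356928 − 20 = 2.356928
sin φ = h / L = 2.356928 / 296 = 0.00796260
φ = arcsin(0.00796260) = 0.456228°

0.4562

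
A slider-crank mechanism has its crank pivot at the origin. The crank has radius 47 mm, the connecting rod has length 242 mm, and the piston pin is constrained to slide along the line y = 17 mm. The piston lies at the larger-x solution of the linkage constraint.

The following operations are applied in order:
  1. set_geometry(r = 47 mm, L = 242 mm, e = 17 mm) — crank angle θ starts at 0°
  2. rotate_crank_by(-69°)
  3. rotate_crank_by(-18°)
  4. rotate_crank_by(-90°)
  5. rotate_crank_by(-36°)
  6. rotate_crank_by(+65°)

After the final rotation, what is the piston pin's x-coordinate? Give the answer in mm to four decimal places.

set_geometry: r = 47 mm, L = 242 mm, e = 17 mm; θ ← 0°
rotate_crank_by(-69°): θ ← 0° -69° = -69°
rotate_crank_by(-18°): θ ← -69° -18° = -87°
rotate_crank_by(-90°): θ ← -87° -90° = -177°
rotate_crank_by(-36°): θ ← -177° -36° = -213°
rotate_crank_by(+65°): θ ← -213° +65° = -148°
crank pin P = (r cos θ, r sin θ) = (-39.858261, -24.906205)
h = r sin θ − e = -24.906205 − 17 = -41.906205
x = r cos θ + √(L² − h²) = -39.858261 + √(58564.0 − 1756.1301) = -39.858261 + 238.344016 = 198.485755

198.4858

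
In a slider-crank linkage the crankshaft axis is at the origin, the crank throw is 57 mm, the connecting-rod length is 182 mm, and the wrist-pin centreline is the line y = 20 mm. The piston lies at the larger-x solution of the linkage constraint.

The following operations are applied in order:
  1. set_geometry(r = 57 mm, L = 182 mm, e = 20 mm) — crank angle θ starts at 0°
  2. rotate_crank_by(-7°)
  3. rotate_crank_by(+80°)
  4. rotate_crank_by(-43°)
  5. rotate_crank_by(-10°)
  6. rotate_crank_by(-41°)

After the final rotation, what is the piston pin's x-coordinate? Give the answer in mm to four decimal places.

set_geometry: r = 57 mm, L = 182 mm, e = 20 mm; θ ← 0°
rotate_crank_by(-7°): θ ← 0° -7° = -7°
rotate_crank_by(+80°): θ ← -7° +80° = 73°
rotate_crank_by(-43°): θ ← 73° -43° = 30°
rotate_crank_by(-10°): θ ← 30° -10° = 20°
rotate_crank_by(-41°): θ ← 20° -41° = -21°
crank pin P = (r cos θ, r sin θ) = (53.214084, -20.426973)
h = r sin θ − e = -20.426973 − 20 = -40.426973
x = r cos θ + √(L² − h²) = 53.214084 + √(33124.0 − 1634.3402) = 53.214084 + 177.453261 = 230.667345

230.6673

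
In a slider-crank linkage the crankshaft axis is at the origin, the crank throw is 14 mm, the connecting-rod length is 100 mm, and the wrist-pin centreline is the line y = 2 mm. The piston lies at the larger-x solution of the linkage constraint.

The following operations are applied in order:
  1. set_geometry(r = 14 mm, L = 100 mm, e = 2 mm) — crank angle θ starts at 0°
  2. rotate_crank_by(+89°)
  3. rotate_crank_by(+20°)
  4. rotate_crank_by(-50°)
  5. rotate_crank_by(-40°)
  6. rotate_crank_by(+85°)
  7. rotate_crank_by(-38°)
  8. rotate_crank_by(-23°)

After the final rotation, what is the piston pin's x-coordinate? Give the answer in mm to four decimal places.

109.9537

set_geometry: r = 14 mm, L = 100 mm, e = 2 mm; θ ← 0°
rotate_crank_by(+89°): θ ← 0° +89° = 89°
rotate_crank_by(+20°): θ ← 89° +20° = 109°
rotate_crank_by(-50°): θ ← 109° -50° = 59°
rotate_crank_by(-40°): θ ← 59° -40° = 19°
rotate_crank_by(+85°): θ ← 19° +85° = 104°
rotate_crank_by(-38°): θ ← 104° -38° = 66°
rotate_crank_by(-23°): θ ← 66° -23° = 43°
crank pin P = (r cos θ, r sin θ) = (10.238952, 9.547977)
h = r sin θ − e = 9.547977 − 2 = 7.547977
x = r cos θ + √(L² − h²) = 10.238952 + √(10000.0 − 56.9720) = 10.238952 + 99.714733 = 109.953685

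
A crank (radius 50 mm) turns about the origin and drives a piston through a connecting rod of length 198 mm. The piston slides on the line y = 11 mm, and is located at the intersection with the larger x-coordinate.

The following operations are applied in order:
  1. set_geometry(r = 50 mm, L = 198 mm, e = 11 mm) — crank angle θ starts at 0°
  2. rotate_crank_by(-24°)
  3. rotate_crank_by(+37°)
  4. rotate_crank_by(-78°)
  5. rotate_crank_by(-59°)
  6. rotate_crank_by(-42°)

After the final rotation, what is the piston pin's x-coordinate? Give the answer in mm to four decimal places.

148.1336

set_geometry: r = 50 mm, L = 198 mm, e = 11 mm; θ ← 0°
rotate_crank_by(-24°): θ ← 0° -24° = -24°
rotate_crank_by(+37°): θ ← -24° +37° = 13°
rotate_crank_by(-78°): θ ← 13° -78° = -65°
rotate_crank_by(-59°): θ ← -65° -59° = -124°
rotate_crank_by(-42°): θ ← -124° -42° = -166°
crank pin P = (r cos θ, r sin θ) = (-48.514786, -12.096095)
h = r sin θ − e = -12.096095 − 11 = -23.096095
x = r cos θ + √(L² − h²) = -48.514786 + √(39204.0 − 533.4296) = -48.514786 + 196.648342 = 148.133556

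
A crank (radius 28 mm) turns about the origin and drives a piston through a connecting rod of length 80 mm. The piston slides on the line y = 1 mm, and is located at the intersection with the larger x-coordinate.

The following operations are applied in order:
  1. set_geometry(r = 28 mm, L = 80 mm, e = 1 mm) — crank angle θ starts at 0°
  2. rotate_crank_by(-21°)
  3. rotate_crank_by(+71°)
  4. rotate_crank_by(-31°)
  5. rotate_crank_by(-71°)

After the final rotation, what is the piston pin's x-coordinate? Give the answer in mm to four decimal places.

93.8416

set_geometry: r = 28 mm, L = 80 mm, e = 1 mm; θ ← 0°
rotate_crank_by(-21°): θ ← 0° -21° = -21°
rotate_crank_by(+71°): θ ← -21° +71° = 50°
rotate_crank_by(-31°): θ ← 50° -31° = 19°
rotate_crank_by(-71°): θ ← 19° -71° = -52°
crank pin P = (r cos θ, r sin θ) = (17.238521, -22.064301)
h = r sin θ − e = -22.064301 − 1 = -23.064301
x = r cos θ + √(L² − h²) = 17.238521 + √(6400.0 − 531.9620) = 17.238521 + 76.603120 = 93.841641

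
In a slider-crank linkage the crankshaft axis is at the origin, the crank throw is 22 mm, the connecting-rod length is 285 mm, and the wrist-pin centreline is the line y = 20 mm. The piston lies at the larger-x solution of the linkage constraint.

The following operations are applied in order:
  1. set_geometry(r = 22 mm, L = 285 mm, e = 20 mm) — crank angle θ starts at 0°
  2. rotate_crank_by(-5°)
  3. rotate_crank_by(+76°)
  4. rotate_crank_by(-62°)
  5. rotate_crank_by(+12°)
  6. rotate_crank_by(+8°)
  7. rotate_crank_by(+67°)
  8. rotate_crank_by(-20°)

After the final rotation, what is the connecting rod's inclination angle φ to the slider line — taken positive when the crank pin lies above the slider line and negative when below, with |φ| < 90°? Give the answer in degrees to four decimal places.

set_geometry: r = 22 mm, L = 285 mm, e = 20 mm; θ ← 0°
rotate_crank_by(-5°): θ ← 0° -5° = -5°
rotate_crank_by(+76°): θ ← -5° +76° = 71°
rotate_crank_by(-62°): θ ← 71° -62° = 9°
rotate_crank_by(+12°): θ ← 9° +12° = 21°
rotate_crank_by(+8°): θ ← 21° +8° = 29°
rotate_crank_by(+67°): θ ← 29° +67° = 96°
rotate_crank_by(-20°): θ ← 96° -20° = 76°
crank pin P = (r cos θ, r sin θ) = (5.322282, 21.346506)
h = r sin θ − e = 21.346506 − 20 = 1.346506
sin φ = h / L = 1.346506 / 285 = 0.00472458
φ = arcsin(0.00472458) = 0.270700°

0.2707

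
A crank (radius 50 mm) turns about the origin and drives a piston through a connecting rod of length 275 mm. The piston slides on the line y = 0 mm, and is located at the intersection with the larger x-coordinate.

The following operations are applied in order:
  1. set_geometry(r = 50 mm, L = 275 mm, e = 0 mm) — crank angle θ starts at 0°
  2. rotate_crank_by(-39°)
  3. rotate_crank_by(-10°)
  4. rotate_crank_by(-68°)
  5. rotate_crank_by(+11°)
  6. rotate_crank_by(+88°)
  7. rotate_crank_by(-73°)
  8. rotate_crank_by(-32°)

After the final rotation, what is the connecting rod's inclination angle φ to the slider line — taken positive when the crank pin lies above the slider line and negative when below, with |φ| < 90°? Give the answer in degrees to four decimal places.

set_geometry: r = 50 mm, L = 275 mm, e = 0 mm; θ ← 0°
rotate_crank_by(-39°): θ ← 0° -39° = -39°
rotate_crank_by(-10°): θ ← -39° -10° = -49°
rotate_crank_by(-68°): θ ← -49° -68° = -117°
rotate_crank_by(+11°): θ ← -117° +11° = -106°
rotate_crank_by(+88°): θ ← -106° +88° = -18°
rotate_crank_by(-73°): θ ← -18° -73° = -91°
rotate_crank_by(-32°): θ ← -91° -32° = -123°
crank pin P = (r cos θ, r sin θ) = (-27.231952, -41.933528)
h = r sin θ − e = -41.933528 − 0 = -41.933528
sin φ = h / L = -41.933528 / 275 = -0.15248556
φ = arcsin(-0.15248556) = -8.770996°

-8.7710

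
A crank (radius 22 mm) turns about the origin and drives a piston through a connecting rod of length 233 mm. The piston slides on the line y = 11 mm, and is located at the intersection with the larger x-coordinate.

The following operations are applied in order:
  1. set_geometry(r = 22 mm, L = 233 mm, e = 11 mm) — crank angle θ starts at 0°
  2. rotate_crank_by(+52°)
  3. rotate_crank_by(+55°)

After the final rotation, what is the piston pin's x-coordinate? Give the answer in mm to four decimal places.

226.3515

set_geometry: r = 22 mm, L = 233 mm, e = 11 mm; θ ← 0°
rotate_crank_by(+52°): θ ← 0° +52° = 52°
rotate_crank_by(+55°): θ ← 52° +55° = 107°
crank pin P = (r cos θ, r sin θ) = (-6.432178, 21.038705)
h = r sin θ − e = 21.038705 − 11 = 10.038705
x = r cos θ + √(L² − h²) = -6.432178 + √(54289.0 − 100.7756) = -6.432178 + 232.783643 = 226.351465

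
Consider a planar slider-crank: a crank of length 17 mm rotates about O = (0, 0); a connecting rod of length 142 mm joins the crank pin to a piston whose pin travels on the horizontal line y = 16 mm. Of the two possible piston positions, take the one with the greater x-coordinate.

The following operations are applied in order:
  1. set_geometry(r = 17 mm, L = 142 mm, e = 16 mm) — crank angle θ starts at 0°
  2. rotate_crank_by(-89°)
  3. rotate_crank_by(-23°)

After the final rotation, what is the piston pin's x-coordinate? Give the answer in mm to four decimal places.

set_geometry: r = 17 mm, L = 142 mm, e = 16 mm; θ ← 0°
rotate_crank_by(-89°): θ ← 0° -89° = -89°
rotate_crank_by(-23°): θ ← -89° -23° = -112°
crank pin P = (r cos θ, r sin θ) = (-6.368312, -15.762126)
h = r sin θ − e = -15.762126 − 16 = -31.762126
x = r cos θ + √(L² − h²) = -6.368312 + √(20164.0 − 1008.8326) = -6.368312 + 138.402194 = 132.033882

132.0339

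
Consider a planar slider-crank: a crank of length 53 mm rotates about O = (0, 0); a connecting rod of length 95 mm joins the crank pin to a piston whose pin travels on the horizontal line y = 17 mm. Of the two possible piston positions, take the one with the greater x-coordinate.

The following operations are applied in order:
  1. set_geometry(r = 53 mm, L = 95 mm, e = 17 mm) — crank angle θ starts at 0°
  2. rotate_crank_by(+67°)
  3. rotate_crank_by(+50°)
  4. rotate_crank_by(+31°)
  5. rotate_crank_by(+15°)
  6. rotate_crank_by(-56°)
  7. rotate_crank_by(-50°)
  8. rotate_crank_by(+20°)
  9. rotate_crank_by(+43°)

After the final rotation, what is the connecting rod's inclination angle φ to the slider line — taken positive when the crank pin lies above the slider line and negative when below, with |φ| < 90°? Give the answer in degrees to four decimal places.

set_geometry: r = 53 mm, L = 95 mm, e = 17 mm; θ ← 0°
rotate_crank_by(+67°): θ ← 0° +67° = 67°
rotate_crank_by(+50°): θ ← 67° +50° = 117°
rotate_crank_by(+31°): θ ← 117° +31° = 148°
rotate_crank_by(+15°): θ ← 148° +15° = 163°
rotate_crank_by(-56°): θ ← 163° -56° = 107°
rotate_crank_by(-50°): θ ← 107° -50° = 57°
rotate_crank_by(+20°): θ ← 57° +20° = 77°
rotate_crank_by(+43°): θ ← 77° +43° = 120°
crank pin P = (r cos θ, r sin θ) = (-26.500000, 45.899346)
h = r sin θ − e = 45.899346 − 17 = 28.899346
sin φ = h / L = 28.899346 / 95 = 0.30420365
φ = arcsin(0.30420365) = 17.710260°

17.7103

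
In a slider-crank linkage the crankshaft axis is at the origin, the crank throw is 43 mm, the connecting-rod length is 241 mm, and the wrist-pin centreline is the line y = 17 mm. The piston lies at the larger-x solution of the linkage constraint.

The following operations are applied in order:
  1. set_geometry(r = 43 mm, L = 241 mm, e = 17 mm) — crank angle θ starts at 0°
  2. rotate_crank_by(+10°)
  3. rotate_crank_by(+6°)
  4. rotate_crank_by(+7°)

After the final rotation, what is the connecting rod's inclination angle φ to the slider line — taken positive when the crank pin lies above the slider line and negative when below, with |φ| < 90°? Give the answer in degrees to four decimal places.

set_geometry: r = 43 mm, L = 241 mm, e = 17 mm; θ ← 0°
rotate_crank_by(+10°): θ ← 0° +10° = 10°
rotate_crank_by(+6°): θ ← 10° +6° = 16°
rotate_crank_by(+7°): θ ← 16° +7° = 23°
crank pin P = (r cos θ, r sin θ) = (39.581709, 16.801439)
h = r sin θ − e = 16.801439 − 17 = -0.198561
sin φ = h / L = -0.198561 / 241 = -0.00082391
φ = arcsin(-0.00082391) = -0.047206°

-0.0472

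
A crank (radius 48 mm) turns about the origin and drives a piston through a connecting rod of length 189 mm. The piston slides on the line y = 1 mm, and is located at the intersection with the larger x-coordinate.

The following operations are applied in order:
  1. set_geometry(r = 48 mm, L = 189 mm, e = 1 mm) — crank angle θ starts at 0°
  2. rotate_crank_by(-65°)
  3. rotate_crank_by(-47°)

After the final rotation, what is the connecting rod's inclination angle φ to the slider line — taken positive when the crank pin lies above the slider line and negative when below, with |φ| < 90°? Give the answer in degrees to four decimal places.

-13.9318

set_geometry: r = 48 mm, L = 189 mm, e = 1 mm; θ ← 0°
rotate_crank_by(-65°): θ ← 0° -65° = -65°
rotate_crank_by(-47°): θ ← -65° -47° = -112°
crank pin P = (r cos θ, r sin θ) = (-17.981116, -44.504825)
h = r sin θ − e = -44.504825 − 1 = -45.504825
sin φ = h / L = -45.504825 / 189 = -0.24076627
φ = arcsin(-0.24076627) = -13.931771°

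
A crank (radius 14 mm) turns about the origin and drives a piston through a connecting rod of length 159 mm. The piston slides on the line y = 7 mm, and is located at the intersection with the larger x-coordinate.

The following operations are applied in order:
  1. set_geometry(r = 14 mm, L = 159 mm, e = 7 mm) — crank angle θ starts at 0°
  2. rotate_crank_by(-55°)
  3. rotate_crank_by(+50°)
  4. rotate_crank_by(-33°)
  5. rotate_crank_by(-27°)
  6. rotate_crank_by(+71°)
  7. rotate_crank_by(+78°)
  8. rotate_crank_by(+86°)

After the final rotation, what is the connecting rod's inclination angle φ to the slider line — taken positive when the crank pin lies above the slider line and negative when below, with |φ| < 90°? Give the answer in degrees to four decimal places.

set_geometry: r = 14 mm, L = 159 mm, e = 7 mm; θ ← 0°
rotate_crank_by(-55°): θ ← 0° -55° = -55°
rotate_crank_by(+50°): θ ← -55° +50° = -5°
rotate_crank_by(-33°): θ ← -5° -33° = -38°
rotate_crank_by(-27°): θ ← -38° -27° = -65°
rotate_crank_by(+71°): θ ← -65° +71° = 6°
rotate_crank_by(+78°): θ ← 6° +78° = 84°
rotate_crank_by(+86°): θ ← 84° +86° = 170°
crank pin P = (r cos θ, r sin θ) = (-13.787309, 2.431074)
h = r sin θ − e = 2.431074 − 7 = -4.568926
sin φ = h / L = -4.568926 / 159 = -0.02873538
φ = arcsin(-0.02873538) = -1.646643°

-1.6466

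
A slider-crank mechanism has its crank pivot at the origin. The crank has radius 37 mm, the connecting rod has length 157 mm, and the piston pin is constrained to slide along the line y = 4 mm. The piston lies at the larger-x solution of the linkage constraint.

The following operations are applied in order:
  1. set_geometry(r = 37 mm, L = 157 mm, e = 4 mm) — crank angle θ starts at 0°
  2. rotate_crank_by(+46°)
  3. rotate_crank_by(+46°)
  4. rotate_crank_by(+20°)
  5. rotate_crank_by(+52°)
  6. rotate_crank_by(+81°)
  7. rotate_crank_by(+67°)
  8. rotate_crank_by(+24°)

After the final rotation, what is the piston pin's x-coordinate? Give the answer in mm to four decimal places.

189.6412

set_geometry: r = 37 mm, L = 157 mm, e = 4 mm; θ ← 0°
rotate_crank_by(+46°): θ ← 0° +46° = 46°
rotate_crank_by(+46°): θ ← 46° +46° = 92°
rotate_crank_by(+20°): θ ← 92° +20° = 112°
rotate_crank_by(+52°): θ ← 112° +52° = 164°
rotate_crank_by(+81°): θ ← 164° +81° = 245°
rotate_crank_by(+67°): θ ← 245° +67° = 312°
rotate_crank_by(+24°): θ ← 312° +24° = 336°
crank pin P = (r cos θ, r sin θ) = (33.801182, -15.049256)
h = r sin θ − e = -15.049256 − 4 = -19.049256
x = r cos θ + √(L² − h²) = 33.801182 + √(24649.0 − 362.8741) = 33.801182 + 155.840065 = 189.641247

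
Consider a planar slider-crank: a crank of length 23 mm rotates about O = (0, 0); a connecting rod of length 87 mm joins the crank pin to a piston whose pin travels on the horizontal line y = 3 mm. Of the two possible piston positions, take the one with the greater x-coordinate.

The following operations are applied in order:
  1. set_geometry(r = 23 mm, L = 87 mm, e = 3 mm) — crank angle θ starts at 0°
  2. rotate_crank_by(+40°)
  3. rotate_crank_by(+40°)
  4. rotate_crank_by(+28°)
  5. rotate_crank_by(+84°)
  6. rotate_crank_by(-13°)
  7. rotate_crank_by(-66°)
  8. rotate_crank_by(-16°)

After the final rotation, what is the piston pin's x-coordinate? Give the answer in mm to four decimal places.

81.9073

set_geometry: r = 23 mm, L = 87 mm, e = 3 mm; θ ← 0°
rotate_crank_by(+40°): θ ← 0° +40° = 40°
rotate_crank_by(+40°): θ ← 40° +40° = 80°
rotate_crank_by(+28°): θ ← 80° +28° = 108°
rotate_crank_by(+84°): θ ← 108° +84° = 192°
rotate_crank_by(-13°): θ ← 192° -13° = 179°
rotate_crank_by(-66°): θ ← 179° -66° = 113°
rotate_crank_by(-16°): θ ← 113° -16° = 97°
crank pin P = (r cos θ, r sin θ) = (-2.802995, 22.828561)
h = r sin θ − e = 22.828561 − 3 = 19.828561
x = r cos θ + √(L² − h²) = -2.802995 + √(7569.0 − 393.1719) = -2.802995 + 84.710260 = 81.907265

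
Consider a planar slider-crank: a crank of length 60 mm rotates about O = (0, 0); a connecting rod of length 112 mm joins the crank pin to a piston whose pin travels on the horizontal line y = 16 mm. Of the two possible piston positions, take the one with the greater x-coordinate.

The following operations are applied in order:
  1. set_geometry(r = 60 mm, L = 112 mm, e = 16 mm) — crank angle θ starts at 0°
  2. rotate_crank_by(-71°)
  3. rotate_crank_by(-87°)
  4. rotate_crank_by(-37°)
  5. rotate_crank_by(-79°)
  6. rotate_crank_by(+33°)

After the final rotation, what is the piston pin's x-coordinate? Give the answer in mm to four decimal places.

76.8048

set_geometry: r = 60 mm, L = 112 mm, e = 16 mm; θ ← 0°
rotate_crank_by(-71°): θ ← 0° -71° = -71°
rotate_crank_by(-87°): θ ← -71° -87° = -158°
rotate_crank_by(-37°): θ ← -158° -37° = -195°
rotate_crank_by(-79°): θ ← -195° -79° = -274°
rotate_crank_by(+33°): θ ← -274° +33° = -241°
crank pin P = (r cos θ, r sin θ) = (-29.088577, 52.477182)
h = r sin θ − e = 52.477182 − 16 = 36.477182
x = r cos θ + √(L² − h²) = -29.088577 + √(12544.0 − 1330.5848) = -29.088577 + 105.893414 = 76.804837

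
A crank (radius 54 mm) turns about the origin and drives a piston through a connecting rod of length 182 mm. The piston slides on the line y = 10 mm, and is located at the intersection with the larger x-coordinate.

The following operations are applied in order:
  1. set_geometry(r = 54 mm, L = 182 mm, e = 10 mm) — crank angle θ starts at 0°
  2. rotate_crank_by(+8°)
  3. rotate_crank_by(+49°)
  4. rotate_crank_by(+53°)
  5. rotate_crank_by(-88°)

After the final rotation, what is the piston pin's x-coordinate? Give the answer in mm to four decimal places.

set_geometry: r = 54 mm, L = 182 mm, e = 10 mm; θ ← 0°
rotate_crank_by(+8°): θ ← 0° +8° = 8°
rotate_crank_by(+49°): θ ← 8° +49° = 57°
rotate_crank_by(+53°): θ ← 57° +53° = 110°
rotate_crank_by(-88°): θ ← 110° -88° = 22°
crank pin P = (r cos θ, r sin θ) = (50.067928, 20.228756)
h = r sin θ − e = 20.228756 − 10 = 10.228756
x = r cos θ + √(L² − h²) = 50.067928 + √(33124.0 − 104.6275) = 50.067928 + 181.712335 = 231.780263

231.7803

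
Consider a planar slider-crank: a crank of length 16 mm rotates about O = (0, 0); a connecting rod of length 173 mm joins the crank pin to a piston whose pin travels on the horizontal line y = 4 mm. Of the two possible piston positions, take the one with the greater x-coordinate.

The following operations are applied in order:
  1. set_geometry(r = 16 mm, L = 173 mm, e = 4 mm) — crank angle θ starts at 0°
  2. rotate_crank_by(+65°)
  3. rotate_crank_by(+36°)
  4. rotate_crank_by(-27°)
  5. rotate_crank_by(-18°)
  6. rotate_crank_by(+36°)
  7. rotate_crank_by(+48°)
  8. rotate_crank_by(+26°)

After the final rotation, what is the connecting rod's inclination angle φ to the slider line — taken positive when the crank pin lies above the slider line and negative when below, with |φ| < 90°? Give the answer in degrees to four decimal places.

-0.0428

set_geometry: r = 16 mm, L = 173 mm, e = 4 mm; θ ← 0°
rotate_crank_by(+65°): θ ← 0° +65° = 65°
rotate_crank_by(+36°): θ ← 65° +36° = 101°
rotate_crank_by(-27°): θ ← 101° -27° = 74°
rotate_crank_by(-18°): θ ← 74° -18° = 56°
rotate_crank_by(+36°): θ ← 56° +36° = 92°
rotate_crank_by(+48°): θ ← 92° +48° = 140°
rotate_crank_by(+26°): θ ← 140° +26° = 166°
crank pin P = (r cos θ, r sin θ) = (-15.524732, 3.870750)
h = r sin θ − e = 3.870750 − 4 = -0.129250
sin φ = h / L = -0.129250 / 173 = -0.00074711
φ = arcsin(-0.00074711) = -0.042806°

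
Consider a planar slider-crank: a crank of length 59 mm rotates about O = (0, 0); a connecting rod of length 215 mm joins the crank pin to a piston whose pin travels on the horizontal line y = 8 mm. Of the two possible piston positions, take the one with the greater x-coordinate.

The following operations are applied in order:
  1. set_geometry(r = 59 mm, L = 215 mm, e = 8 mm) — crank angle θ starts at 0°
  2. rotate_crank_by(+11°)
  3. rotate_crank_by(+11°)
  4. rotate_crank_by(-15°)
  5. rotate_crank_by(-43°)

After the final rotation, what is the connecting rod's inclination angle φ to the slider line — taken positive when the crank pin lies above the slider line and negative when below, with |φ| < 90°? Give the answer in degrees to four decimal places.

set_geometry: r = 59 mm, L = 215 mm, e = 8 mm; θ ← 0°
rotate_crank_by(+11°): θ ← 0° +11° = 11°
rotate_crank_by(+11°): θ ← 11° +11° = 22°
rotate_crank_by(-15°): θ ← 22° -15° = 7°
rotate_crank_by(-43°): θ ← 7° -43° = -36°
crank pin P = (r cos θ, r sin θ) = (47.732003, -34.679330)
h = r sin θ − e = -34.679330 − 8 = -42.679330
sin φ = h / L = -42.679330 / 215 = -0.19850851
φ = arcsin(-0.19850851) = -11.449754°

-11.4498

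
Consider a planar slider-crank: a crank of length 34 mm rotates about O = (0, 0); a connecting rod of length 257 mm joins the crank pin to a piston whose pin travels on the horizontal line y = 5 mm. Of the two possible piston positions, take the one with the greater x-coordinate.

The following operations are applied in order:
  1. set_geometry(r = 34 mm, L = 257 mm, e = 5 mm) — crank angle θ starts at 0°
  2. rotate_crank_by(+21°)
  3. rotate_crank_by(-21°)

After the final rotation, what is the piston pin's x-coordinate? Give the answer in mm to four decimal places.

290.9514

set_geometry: r = 34 mm, L = 257 mm, e = 5 mm; θ ← 0°
rotate_crank_by(+21°): θ ← 0° +21° = 21°
rotate_crank_by(-21°): θ ← 21° -21° = 0°
crank pin P = (r cos θ, r sin θ) = (34.000000, 0.000000)
h = r sin θ − e = 0.000000 − 5 = -5.000000
x = r cos θ + √(L² − h²) = 34.000000 + √(66049.0 − 25.0000) = 34.000000 + 256.951357 = 290.951357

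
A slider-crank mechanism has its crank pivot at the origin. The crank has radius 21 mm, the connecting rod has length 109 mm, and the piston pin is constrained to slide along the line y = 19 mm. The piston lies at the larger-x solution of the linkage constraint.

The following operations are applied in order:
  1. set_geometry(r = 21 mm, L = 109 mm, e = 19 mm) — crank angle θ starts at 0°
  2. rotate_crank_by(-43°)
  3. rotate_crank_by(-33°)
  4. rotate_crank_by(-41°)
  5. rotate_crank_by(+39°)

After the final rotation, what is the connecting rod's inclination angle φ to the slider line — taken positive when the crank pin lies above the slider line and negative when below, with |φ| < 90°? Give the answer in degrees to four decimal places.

-21.2699

set_geometry: r = 21 mm, L = 109 mm, e = 19 mm; θ ← 0°
rotate_crank_by(-43°): θ ← 0° -43° = -43°
rotate_crank_by(-33°): θ ← -43° -33° = -76°
rotate_crank_by(-41°): θ ← -76° -41° = -117°
rotate_crank_by(+39°): θ ← -117° +39° = -78°
crank pin P = (r cos θ, r sin θ) = (4.366146, -20.541100)
h = r sin θ − e = -20.541100 − 19 = -39.541100
sin φ = h / L = -39.541100 / 109 = -0.36276238
φ = arcsin(-0.36276238) = -21.269941°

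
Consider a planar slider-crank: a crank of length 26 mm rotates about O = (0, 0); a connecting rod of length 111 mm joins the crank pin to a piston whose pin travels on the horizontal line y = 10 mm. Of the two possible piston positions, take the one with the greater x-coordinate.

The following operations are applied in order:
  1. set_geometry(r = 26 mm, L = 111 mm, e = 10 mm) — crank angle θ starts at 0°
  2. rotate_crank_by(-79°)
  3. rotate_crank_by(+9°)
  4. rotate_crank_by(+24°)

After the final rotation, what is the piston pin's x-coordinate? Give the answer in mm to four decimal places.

125.2859

set_geometry: r = 26 mm, L = 111 mm, e = 10 mm; θ ← 0°
rotate_crank_by(-79°): θ ← 0° -79° = -79°
rotate_crank_by(+9°): θ ← -79° +9° = -70°
rotate_crank_by(+24°): θ ← -70° +24° = -46°
crank pin P = (r cos θ, r sin θ) = (18.061118, -18.702835)
h = r sin θ − e = -18.702835 − 10 = -28.702835
x = r cos θ + √(L² − h²) = 18.061118 + √(12321.0 − 823.8527) = 18.061118 + 107.224751 = 125.285869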